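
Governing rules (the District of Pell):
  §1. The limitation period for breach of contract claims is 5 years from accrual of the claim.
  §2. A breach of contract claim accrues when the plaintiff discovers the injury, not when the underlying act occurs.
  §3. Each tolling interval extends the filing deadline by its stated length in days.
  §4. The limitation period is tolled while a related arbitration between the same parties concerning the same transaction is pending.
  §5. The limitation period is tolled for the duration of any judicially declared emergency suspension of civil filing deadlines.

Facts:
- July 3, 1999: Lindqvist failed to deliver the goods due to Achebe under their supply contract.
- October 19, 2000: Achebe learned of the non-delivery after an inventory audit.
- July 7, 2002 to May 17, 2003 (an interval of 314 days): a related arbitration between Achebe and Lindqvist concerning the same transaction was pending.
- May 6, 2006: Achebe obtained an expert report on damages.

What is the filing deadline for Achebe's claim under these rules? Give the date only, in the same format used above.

August 29, 2006

Accrual is tied to discovery, so the period began on October 19, 2000 rather than on July 3, 1999 when the act occurred.
Adding the 5 years base period to October 19, 2000 gives a deadline of October 19, 2005, before any tolling.
The period was tolled for 314 days by the pending related arbitration (July 7, 2002 to May 17, 2003), pushing the deadline to August 29, 2006.
Nothing else in the chronology tolls or restarts the period.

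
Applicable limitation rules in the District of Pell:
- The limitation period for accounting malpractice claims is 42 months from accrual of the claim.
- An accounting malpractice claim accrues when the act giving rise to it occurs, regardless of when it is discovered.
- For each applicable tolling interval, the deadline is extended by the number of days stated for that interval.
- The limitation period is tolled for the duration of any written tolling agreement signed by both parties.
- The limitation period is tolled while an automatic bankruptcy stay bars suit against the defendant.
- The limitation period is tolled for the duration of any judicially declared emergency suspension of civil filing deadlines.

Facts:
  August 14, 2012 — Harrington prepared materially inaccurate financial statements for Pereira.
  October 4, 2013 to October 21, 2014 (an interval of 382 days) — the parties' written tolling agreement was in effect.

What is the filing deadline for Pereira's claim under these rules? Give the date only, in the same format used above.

March 2, 2017

The claim accrued on August 14, 2012, the date of the act.
The untolled deadline — 42 months after August 14, 2012 — is February 14, 2016.
Because the written tolling agreement ran from October 4, 2013 to October 21, 2014, the deadline is extended by 382 days to March 2, 2017.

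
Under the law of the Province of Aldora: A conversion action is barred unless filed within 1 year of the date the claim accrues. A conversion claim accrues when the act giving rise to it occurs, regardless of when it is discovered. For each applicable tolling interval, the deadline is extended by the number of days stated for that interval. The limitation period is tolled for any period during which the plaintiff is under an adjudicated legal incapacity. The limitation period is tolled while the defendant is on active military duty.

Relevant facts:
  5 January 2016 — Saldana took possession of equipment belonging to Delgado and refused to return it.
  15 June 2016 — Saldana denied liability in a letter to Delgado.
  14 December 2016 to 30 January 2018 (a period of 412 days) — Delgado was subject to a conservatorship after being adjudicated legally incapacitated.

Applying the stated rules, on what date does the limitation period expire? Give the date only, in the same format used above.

The claim accrued on 5 January 2016, when the wrongful act occurred.
1 year from 5 January 2016 is 5 January 2017.
The plaintiff's legal incapacity from 14 December 2016 to 30 January 2018 tolled the period for 412 days, extending the deadline to 21 February 2018.
Nothing else in the chronology tolls or restarts the period.

21 February 2018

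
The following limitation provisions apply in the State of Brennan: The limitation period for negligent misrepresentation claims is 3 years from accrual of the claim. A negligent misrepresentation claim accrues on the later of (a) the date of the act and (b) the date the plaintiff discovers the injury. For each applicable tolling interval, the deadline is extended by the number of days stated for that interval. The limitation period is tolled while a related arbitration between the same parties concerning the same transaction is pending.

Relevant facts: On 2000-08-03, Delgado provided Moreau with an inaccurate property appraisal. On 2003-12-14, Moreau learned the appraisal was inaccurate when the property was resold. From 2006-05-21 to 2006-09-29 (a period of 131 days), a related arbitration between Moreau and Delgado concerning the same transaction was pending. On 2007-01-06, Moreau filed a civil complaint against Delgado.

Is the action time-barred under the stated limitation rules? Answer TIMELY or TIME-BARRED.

Because discovery on 2003-12-14 post-dates the 2000-08-03 act, accrual under the later-of rule falls on 2003-12-14.
3 years from 2003-12-14 is 2006-12-14.
The period was tolled for 131 days by the pending related arbitration (2006-05-21 to 2006-09-29), pushing the deadline to 2007-04-24.
The 2007-01-06 filing precedes the 2007-04-24 deadline; the claim is timely.

TIMELY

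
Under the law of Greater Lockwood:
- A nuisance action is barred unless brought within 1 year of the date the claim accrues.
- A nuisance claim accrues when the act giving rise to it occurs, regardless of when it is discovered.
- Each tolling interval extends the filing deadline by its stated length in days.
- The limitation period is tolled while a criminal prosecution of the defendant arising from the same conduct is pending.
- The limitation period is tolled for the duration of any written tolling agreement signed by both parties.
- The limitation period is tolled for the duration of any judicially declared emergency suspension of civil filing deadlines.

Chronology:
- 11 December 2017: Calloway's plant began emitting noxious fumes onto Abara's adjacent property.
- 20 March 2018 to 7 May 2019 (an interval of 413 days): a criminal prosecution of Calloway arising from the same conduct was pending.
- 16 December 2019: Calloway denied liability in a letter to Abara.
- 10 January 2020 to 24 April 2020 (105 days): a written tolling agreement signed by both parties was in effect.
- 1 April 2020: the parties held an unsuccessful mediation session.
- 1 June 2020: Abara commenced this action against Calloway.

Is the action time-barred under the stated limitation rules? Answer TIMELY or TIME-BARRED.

TIME-BARRED

The claim accrued on 11 December 2017, the date of the act.
Adding the 1 year base period to 11 December 2017 gives a deadline of 11 December 2018, before any tolling.
Because the pending criminal prosecution ran from 20 March 2018 to 7 May 2019, the deadline is extended by 413 days to 28 January 2020.
The period was tolled for 105 days by the written tolling agreement (10 January 2020 to 24 April 2020), pushing the deadline to 12 May 2020.
Nothing else in the chronology tolls or restarts the period.
Filing on 1 June 2020 missed the 12 May 2020 deadline — the action is time-barred.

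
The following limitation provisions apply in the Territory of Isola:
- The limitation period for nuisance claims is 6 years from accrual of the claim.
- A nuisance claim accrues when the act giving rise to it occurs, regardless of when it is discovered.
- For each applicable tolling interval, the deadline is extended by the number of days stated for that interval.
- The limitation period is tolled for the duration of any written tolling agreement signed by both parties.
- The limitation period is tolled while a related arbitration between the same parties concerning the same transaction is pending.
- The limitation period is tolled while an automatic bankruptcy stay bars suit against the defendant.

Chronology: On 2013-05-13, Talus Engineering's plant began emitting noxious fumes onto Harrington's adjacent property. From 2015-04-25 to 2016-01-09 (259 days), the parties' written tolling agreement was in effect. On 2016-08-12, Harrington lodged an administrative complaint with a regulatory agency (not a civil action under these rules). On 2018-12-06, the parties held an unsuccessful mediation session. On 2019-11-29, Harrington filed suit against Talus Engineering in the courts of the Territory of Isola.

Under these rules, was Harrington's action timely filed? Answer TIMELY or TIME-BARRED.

TIMELY

The limitation period began to run on 2013-05-13.
Adding the 6 years base period to 2013-05-13 gives a deadline of 2019-05-13, before any tolling.
Because the written tolling agreement ran from 2015-04-25 to 2016-01-09, the deadline is extended by 259 days to 2020-01-27.
None of the other events listed affects the running of the period under the stated rules.
Filing on 2019-11-29 beat the 2020-01-27 deadline — the action is timely.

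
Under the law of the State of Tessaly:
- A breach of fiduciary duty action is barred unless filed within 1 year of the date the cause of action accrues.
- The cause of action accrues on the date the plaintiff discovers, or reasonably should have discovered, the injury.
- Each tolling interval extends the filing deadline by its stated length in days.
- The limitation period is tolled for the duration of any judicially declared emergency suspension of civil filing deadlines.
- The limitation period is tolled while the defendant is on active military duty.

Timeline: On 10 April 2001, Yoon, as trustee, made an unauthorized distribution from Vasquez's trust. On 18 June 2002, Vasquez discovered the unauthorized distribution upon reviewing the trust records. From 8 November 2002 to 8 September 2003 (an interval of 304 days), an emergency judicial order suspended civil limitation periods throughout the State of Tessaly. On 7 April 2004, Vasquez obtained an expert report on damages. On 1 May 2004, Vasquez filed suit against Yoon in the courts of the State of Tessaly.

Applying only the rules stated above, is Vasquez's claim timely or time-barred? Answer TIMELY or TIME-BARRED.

Under the discovery rule, the claim accrued on 18 June 2002, when Vasquez discovered the injury — not on the 10 April 2001 date of the underlying act.
1 year from 18 June 2002 is 18 June 2003.
The emergency suspension of filing deadlines from 8 November 2002 to 8 September 2003 tolled the period for 304 days, extending the deadline to 17 April 2004.
None of the other events listed affects the running of the period under the stated rules.
The 1 May 2004 filing falls after the 17 April 2004 deadline; the claim is time-barred.

TIME-BARRED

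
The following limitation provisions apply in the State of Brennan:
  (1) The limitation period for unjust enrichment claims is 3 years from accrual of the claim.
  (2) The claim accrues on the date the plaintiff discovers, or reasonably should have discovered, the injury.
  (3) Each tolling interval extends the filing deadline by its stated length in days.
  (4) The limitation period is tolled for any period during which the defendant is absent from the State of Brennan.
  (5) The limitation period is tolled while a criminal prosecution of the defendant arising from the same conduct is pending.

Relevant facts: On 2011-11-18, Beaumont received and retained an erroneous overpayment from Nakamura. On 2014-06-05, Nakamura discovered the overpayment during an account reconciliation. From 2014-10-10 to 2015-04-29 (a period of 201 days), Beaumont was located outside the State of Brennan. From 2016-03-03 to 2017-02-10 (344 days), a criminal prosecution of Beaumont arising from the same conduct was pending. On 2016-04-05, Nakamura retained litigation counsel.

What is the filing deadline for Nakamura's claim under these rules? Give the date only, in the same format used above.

The claim did not accrue until Nakamura discovered the injury on 2014-06-05; the 2011-11-18 act date does not start the clock under the stated rule.
The untolled deadline — 3 years after 2014-06-05 — is 2017-06-05.
The defendant's absence from the jurisdiction from 2014-10-10 to 2015-04-29 tolled the period for 201 days, extending the deadline to 2017-12-23.
The period was tolled for 344 days by the pending criminal prosecution (2016-03-03 to 2017-02-10), pushing the deadline to 2018-12-02.
The other events in the timeline have no effect on the limitation period under the stated rules.

2018-12-02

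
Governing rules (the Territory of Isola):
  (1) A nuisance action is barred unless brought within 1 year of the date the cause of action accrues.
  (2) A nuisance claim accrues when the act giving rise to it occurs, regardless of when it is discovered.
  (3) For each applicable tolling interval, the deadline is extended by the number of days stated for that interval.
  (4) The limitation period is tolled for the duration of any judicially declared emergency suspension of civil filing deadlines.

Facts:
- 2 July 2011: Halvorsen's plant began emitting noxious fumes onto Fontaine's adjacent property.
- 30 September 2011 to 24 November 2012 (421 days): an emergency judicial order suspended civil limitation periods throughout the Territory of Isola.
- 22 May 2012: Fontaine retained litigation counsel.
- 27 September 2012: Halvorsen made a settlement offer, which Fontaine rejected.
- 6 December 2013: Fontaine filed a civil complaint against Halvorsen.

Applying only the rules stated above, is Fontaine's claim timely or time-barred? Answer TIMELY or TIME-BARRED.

TIME-BARRED

The cause of action accrued on 2 July 2011, the date of the act.
Adding the 1 year base period to 2 July 2011 gives a deadline of 2 July 2012, before any tolling.
The emergency suspension of filing deadlines from 30 September 2011 to 24 November 2012 tolled the period for 421 days, extending the deadline to 27 August 2013.
None of the other events listed affects the running of the period under the stated rules.
Fontaine filed on 6 December 2013, after the 27 August 2013 deadline, so the action is time-barred.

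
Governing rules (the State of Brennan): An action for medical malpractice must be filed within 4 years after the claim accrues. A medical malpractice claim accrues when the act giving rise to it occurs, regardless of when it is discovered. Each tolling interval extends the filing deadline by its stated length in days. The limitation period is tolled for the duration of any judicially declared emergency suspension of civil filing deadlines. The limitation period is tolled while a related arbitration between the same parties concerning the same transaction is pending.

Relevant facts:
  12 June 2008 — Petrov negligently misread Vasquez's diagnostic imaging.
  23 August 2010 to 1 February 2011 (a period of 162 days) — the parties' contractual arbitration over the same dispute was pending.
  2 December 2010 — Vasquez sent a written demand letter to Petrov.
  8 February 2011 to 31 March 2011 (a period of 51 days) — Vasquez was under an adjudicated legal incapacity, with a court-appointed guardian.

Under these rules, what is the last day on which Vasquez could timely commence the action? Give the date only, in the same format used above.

The claim accrued on 12 June 2008, when the wrongful act occurred.
The untolled deadline — 4 years after 12 June 2008 — is 12 June 2012.
The period was tolled for 162 days by the pending related arbitration (23 August 2010 to 1 February 2011), pushing the deadline to 21 November 2012.
The plaintiff's legal incapacity from 8 February 2011 to 31 March 2011 does not toll the period, because no stated rule makes the plaintiff's incapacity a tolling event.
The other events in the timeline have no effect on the limitation period under the stated rules.

21 November 2012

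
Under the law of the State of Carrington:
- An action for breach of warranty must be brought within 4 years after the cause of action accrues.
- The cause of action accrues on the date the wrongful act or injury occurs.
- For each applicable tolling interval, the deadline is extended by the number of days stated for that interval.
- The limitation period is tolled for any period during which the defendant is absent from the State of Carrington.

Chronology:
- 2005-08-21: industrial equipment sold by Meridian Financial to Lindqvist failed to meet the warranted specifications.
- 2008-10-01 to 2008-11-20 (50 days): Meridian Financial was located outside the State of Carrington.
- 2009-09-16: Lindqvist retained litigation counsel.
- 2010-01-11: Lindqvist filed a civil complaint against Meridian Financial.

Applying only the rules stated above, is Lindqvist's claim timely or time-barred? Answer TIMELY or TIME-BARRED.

The cause of action accrued on 2005-08-21, the date of the act.
The untolled deadline — 4 years after 2005-08-21 — is 2009-08-21.
Because the defendant's absence from the jurisdiction ran from 2008-10-01 to 2008-11-20, the deadline is extended by 50 days to 2009-10-10.
Nothing else in the chronology tolls or restarts the period.
The 2010-01-11 filing falls after the 2009-10-10 deadline; the claim is time-barred.

TIME-BARRED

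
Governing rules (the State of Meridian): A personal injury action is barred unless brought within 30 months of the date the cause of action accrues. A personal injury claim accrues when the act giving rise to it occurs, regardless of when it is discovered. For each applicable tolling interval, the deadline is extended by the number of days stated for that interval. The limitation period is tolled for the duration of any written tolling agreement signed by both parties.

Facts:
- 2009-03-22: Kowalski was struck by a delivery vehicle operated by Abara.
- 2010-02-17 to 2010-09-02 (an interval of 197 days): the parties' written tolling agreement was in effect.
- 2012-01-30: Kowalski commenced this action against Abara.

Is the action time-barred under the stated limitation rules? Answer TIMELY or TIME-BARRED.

The claim accrued on 2009-03-22, when the wrongful act occurred.
The untolled deadline — 30 months after 2009-03-22 — is 2011-09-22.
The period was tolled for 197 days by the written tolling agreement (2010-02-17 to 2010-09-02), pushing the deadline to 2012-04-06.
The 2012-01-30 filing precedes the 2012-04-06 deadline; the claim is timely.

TIMELY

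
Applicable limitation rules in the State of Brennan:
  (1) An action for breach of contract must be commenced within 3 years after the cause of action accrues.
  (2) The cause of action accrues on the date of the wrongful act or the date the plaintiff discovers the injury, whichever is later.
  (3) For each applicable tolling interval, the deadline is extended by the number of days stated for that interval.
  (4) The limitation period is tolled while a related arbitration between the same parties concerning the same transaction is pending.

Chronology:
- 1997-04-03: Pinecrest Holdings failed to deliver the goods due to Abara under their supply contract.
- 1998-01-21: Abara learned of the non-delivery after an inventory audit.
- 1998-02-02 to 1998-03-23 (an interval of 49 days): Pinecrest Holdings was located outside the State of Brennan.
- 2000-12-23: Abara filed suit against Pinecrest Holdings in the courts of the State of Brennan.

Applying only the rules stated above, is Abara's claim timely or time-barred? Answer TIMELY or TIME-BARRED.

Taking the later of the act (1997-04-03) and discovery (1998-01-21), the claim accrued on 1998-01-21.
3 years from 1998-01-21 is 2001-01-21.
No stated provision tolls the period for the defendant's absence, so the interval from 1998-02-02 to 1998-03-23 has no effect on the deadline.
Abara filed on 2000-12-23, before the 2001-01-21 deadline, so the action is timely.

TIMELY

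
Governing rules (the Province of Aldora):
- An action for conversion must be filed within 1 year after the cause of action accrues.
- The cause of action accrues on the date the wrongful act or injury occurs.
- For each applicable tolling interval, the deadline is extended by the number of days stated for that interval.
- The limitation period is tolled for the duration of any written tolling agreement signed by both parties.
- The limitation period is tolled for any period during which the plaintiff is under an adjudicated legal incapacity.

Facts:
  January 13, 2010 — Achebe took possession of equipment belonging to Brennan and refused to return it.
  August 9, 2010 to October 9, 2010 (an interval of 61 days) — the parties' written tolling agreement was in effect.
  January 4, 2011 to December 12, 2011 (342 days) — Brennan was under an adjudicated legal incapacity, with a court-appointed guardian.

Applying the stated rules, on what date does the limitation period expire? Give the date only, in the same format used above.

The claim accrued on January 13, 2010, when the wrongful act occurred.
1 year from January 13, 2010 is January 13, 2011.
The period was tolled for 61 days by the written tolling agreement (August 9, 2010 to October 9, 2010), pushing the deadline to March 15, 2011.
The period was tolled for 342 days by the plaintiff's legal incapacity (January 4, 2011 to December 12, 2011), pushing the deadline to February 20, 2012.

February 20, 2012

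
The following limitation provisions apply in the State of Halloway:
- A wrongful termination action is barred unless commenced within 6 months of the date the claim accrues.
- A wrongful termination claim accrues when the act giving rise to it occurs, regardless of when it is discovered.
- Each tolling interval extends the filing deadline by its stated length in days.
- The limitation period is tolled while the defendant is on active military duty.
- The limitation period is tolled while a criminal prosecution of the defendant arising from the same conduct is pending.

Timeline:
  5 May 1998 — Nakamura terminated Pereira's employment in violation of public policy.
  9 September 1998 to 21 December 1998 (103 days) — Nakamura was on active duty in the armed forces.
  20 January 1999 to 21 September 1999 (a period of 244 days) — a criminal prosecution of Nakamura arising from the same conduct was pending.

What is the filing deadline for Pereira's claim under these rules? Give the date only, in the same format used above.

The claim accrued on 5 May 1998, the date of the act.
The untolled deadline — 6 months after 5 May 1998 — is 5 November 1998.
The defendant's active military service from 9 September 1998 to 21 December 1998 tolled the period for 103 days, extending the deadline to 16 February 1999.
Because the pending criminal prosecution ran from 20 January 1999 to 21 September 1999, the deadline is extended by 244 days to 18 October 1999.

18 October 1999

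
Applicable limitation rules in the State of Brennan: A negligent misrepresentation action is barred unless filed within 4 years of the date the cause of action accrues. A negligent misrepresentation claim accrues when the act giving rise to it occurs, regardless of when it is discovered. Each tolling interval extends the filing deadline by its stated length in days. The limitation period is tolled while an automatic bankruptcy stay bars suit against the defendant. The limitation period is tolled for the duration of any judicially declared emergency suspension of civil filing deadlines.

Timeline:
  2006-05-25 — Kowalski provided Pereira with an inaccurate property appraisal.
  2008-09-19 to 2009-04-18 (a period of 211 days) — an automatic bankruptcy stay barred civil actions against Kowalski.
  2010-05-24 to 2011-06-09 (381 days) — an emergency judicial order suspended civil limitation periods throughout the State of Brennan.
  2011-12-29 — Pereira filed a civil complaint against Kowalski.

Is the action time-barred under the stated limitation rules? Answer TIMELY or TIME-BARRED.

TIMELY

The cause of action accrued on 2006-05-25, the date of the act.
The untolled deadline — 4 years after 2006-05-25 — is 2010-05-25.
Because the automatic bankruptcy stay ran from 2008-09-19 to 2009-04-18, the deadline is extended by 211 days to 2010-12-22.
The period was tolled for 381 days by the emergency suspension of filing deadlines (2010-05-24 to 2011-06-09), pushing the deadline to 2012-01-07.
The 2011-12-29 filing precedes the 2012-01-07 deadline; the claim is timely.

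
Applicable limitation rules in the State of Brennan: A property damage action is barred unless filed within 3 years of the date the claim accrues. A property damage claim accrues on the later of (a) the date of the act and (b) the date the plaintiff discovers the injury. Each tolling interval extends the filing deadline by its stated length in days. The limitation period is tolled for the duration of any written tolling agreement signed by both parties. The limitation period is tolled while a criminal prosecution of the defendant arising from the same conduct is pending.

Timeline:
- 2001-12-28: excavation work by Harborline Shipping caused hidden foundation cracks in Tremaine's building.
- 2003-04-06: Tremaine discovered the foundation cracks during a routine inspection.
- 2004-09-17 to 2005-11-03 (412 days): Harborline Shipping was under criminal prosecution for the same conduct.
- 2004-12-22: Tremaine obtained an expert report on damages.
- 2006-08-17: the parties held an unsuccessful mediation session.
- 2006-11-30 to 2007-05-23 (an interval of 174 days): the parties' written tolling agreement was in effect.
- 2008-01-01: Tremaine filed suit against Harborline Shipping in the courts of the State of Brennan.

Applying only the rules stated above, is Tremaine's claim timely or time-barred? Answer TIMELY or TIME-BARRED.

The claim accrued on 2003-04-06 — the later of the 2001-12-28 act and the 2003-04-06 discovery.
The untolled deadline — 3 years after 2003-04-06 — is 2006-04-06.
The period was tolled for 412 days by the pending criminal prosecution (2004-09-17 to 2005-11-03), pushing the deadline to 2007-05-23.
Because the written tolling agreement ran from 2006-11-30 to 2007-05-23, the deadline is extended by 174 days to 2007-11-13.
Nothing else in the chronology tolls or restarts the period.
The 2008-01-01 filing falls after the 2007-11-13 deadline; the claim is time-barred.

TIME-BARRED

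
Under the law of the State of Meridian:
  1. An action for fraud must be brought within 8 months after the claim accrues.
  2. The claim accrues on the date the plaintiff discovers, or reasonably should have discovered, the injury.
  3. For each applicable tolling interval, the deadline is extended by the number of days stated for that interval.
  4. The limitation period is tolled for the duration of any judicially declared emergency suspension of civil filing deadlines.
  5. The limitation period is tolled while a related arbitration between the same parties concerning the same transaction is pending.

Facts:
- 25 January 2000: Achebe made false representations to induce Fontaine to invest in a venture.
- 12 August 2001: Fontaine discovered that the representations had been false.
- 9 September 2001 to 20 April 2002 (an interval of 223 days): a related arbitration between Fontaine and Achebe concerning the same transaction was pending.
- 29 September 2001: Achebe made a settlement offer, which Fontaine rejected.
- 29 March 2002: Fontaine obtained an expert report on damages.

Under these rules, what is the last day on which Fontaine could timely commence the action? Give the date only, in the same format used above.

The claim did not accrue until Fontaine discovered the injury on 12 August 2001; the 25 January 2000 act date does not start the clock under the stated rule.
8 months from 12 August 2001 is 12 April 2002.
Because the pending related arbitration ran from 9 September 2001 to 20 April 2002, the deadline is extended by 223 days to 21 November 2002.
None of the other events listed affects the running of the period under the stated rules.

21 November 2002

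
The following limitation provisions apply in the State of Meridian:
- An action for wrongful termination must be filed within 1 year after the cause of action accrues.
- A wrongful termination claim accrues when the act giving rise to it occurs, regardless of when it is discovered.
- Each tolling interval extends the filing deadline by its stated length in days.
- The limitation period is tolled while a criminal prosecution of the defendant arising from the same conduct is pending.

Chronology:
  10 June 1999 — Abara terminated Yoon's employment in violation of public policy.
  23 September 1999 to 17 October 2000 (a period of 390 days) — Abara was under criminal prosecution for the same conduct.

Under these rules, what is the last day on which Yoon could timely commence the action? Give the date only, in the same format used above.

The limitation period began to run on 10 June 1999.
The untolled deadline — 1 year after 10 June 1999 — is 10 June 2000.
The period was tolled for 390 days by the pending criminal prosecution (23 September 1999 to 17 October 2000), pushing the deadline to 5 July 2001.

5 July 2001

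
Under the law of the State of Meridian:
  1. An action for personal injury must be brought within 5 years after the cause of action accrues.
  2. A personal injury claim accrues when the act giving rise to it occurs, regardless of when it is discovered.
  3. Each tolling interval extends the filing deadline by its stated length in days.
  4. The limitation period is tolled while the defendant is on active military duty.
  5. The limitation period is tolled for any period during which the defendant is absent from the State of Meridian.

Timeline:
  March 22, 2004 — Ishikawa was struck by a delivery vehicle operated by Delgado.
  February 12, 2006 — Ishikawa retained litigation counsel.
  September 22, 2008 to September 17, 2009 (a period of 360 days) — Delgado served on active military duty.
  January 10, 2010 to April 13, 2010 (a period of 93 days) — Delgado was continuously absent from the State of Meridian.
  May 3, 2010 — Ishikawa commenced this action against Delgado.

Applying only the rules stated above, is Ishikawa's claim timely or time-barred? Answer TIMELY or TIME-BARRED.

TIMELY

The cause of action accrued on March 22, 2004, the date of the act.
The untolled deadline — 5 years after March 22, 2004 — is March 22, 2009.
The defendant's active military service from September 22, 2008 to September 17, 2009 tolled the period for 360 days, extending the deadline to March 17, 2010.
The period was tolled for 93 days by the defendant's absence from the jurisdiction (January 10, 2010 to April 13, 2010), pushing the deadline to June 18, 2010.
None of the other events listed affects the running of the period under the stated rules.
Filing on May 3, 2010 beat the June 18, 2010 deadline — the action is timely.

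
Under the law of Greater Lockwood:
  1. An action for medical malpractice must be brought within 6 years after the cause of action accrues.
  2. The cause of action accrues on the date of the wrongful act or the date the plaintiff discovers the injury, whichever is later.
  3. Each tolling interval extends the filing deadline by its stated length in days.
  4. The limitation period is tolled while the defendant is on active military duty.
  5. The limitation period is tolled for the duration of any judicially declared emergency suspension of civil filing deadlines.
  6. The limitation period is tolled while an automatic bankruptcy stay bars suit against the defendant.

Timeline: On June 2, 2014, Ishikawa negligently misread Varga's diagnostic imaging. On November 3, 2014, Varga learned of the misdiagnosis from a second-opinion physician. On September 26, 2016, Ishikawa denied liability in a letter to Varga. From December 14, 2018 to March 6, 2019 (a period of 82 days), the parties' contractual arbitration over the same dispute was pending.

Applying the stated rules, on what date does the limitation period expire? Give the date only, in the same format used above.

November 3, 2020

Taking the later of the act (June 2, 2014) and discovery (November 3, 2014), the claim accrued on November 3, 2014.
Adding the 6 years base period to November 3, 2014 gives a deadline of November 3, 2020, before any tolling.
No stated provision tolls the period for a pending arbitration, so the interval from December 14, 2018 to March 6, 2019 has no effect on the deadline.
None of the other events listed affects the running of the period under the stated rules.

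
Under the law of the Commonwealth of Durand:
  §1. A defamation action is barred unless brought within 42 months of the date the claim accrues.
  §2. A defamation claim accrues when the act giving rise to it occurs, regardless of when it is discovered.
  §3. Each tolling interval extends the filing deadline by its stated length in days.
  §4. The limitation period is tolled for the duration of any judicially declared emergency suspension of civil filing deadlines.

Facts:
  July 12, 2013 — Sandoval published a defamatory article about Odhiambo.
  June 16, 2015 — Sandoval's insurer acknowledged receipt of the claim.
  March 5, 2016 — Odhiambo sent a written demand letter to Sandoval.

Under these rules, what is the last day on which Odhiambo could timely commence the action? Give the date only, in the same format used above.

The limitation period began to run on July 12, 2013.
Adding the 42 months base period to July 12, 2013 gives a deadline of January 12, 2017, before any tolling.
The other events in the timeline have no effect on the limitation period under the stated rules.

January 12, 2017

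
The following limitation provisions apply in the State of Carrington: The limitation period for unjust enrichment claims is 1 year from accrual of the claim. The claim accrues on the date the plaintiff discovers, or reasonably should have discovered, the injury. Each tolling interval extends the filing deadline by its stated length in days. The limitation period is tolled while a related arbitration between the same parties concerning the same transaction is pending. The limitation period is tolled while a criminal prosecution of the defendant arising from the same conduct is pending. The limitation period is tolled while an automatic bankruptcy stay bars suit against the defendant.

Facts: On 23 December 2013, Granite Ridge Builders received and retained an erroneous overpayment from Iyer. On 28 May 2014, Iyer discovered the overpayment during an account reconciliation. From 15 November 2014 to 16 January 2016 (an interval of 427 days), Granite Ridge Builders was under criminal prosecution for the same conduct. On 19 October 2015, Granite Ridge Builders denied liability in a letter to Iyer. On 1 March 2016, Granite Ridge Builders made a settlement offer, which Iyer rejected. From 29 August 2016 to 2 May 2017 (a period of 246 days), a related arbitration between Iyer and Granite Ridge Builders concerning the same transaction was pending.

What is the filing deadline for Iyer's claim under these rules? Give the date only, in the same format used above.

28 July 2016

Under the discovery rule, the claim accrued on 28 May 2014, when Iyer discovered the injury — not on the 23 December 2013 date of the underlying act.
1 year from 28 May 2014 is 28 May 2015.
The period was tolled for 427 days by the pending criminal prosecution (15 November 2014 to 16 January 2016), pushing the deadline to 28 July 2016.
The pending related arbitration starting 29 August 2016 came too late — the period had run on 28 July 2016 — and so does not extend the deadline.
Nothing else in the chronology tolls or restarts the period.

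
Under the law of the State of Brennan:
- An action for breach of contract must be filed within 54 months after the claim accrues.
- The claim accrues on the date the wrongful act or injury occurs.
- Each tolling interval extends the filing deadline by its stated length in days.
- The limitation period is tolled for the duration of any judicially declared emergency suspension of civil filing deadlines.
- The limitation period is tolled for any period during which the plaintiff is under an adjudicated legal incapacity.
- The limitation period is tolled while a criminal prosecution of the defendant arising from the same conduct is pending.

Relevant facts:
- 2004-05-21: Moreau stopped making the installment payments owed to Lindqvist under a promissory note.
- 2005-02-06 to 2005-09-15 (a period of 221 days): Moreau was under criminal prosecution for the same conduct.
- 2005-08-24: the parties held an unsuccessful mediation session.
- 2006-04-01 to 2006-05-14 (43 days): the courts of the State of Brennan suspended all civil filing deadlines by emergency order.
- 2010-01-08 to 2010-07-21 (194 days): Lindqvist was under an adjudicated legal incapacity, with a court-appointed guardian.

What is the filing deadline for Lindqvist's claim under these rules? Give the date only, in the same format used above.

2009-08-12

The claim accrued on 2004-05-21, the date of the act.
54 months from 2004-05-21 is 2008-11-21.
Because the pending criminal prosecution ran from 2005-02-06 to 2005-09-15, the deadline is extended by 221 days to 2009-06-30.
The emergency suspension of filing deadlines from 2006-04-01 to 2006-05-14 tolled the period for 43 days, extending the deadline to 2009-08-12.
The plaintiff's legal incapacity starting 2010-01-08 came too late — the period had run on 2009-08-12 — and so does not extend the deadline.
Nothing else in the chronology tolls or restarts the period.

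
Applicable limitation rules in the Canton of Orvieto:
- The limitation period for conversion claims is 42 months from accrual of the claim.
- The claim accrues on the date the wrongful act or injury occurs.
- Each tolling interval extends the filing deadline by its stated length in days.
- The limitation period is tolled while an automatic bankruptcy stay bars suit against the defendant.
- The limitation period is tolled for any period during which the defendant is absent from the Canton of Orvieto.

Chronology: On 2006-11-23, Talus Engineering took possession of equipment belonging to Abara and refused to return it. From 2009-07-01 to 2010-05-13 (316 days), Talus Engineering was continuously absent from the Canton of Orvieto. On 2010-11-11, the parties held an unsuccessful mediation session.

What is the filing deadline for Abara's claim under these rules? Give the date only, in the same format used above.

2011-04-04

The limitation period began to run on 2006-11-23.
42 months from 2006-11-23 is 2010-05-23.
Because the defendant's absence from the jurisdiction ran from 2009-07-01 to 2010-05-13, the deadline is extended by 316 days to 2011-04-04.
The other events in the timeline have no effect on the limitation period under the stated rules.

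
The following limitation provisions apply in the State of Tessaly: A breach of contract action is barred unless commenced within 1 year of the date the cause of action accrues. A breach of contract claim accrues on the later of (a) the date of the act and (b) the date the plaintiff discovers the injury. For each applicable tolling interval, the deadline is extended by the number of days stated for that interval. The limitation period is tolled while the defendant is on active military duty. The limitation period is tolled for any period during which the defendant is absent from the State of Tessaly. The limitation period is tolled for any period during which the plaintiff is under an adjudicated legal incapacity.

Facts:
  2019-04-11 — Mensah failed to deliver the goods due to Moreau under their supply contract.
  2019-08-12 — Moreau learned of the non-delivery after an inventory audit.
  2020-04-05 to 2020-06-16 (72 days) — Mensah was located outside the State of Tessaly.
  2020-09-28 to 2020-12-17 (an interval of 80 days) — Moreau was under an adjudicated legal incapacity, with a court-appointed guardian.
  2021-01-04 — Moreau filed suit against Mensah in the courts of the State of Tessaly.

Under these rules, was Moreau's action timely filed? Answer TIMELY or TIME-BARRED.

Taking the later of the act (2019-04-11) and discovery (2019-08-12), the claim accrued on 2019-08-12.
Adding the 1 year base period to 2019-08-12 gives a deadline of 2020-08-12, before any tolling.
The defendant's absence from the jurisdiction from 2020-04-05 to 2020-06-16 tolled the period for 72 days, extending the deadline to 2020-10-23.
The period was tolled for 80 days by the plaintiff's legal incapacity (2020-09-28 to 2020-12-17), pushing the deadline to 2021-01-11.
Moreau filed on 2021-01-04, before the 2021-01-11 deadline, so the action is timely.

TIMELY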